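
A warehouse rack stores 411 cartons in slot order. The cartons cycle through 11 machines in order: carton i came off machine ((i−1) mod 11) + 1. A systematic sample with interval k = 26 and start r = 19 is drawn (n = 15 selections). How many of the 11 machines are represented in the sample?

Consecutive selections differ by k = 26, so their machine numbers differ by 26 mod 11 = 4.
gcd(26, 11) = 1, so the sample visits 11/1 = 11 distinct residues mod 11.
Start 19 is machine 8; the machines hit are 1, 2, 3, 4, 5, 6, 7, 8, 9, 10, 11.

11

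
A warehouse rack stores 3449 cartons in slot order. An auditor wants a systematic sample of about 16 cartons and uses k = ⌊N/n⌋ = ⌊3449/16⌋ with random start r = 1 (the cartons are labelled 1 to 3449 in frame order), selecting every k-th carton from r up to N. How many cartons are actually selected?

k = ⌊3449/16⌋ = 215
Achieved size = ⌊(3449 − 1)/215⌋ + 1 = ⌊3448/215⌋ + 1 = 16 + 1 = 17
(last selection: 1 + 16×215 = 3441 ≤ 3449; next would be 3656 > 3449)

17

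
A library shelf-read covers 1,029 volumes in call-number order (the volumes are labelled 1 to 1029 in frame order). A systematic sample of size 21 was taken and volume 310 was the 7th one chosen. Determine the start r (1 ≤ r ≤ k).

k = 1029/21 = 49
r = 310 − (7−1)×49 = 310 − 294 = 16

16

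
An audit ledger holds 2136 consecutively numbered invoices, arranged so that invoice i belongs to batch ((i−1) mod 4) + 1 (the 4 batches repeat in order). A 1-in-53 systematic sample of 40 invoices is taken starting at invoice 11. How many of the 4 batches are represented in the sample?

4

Consecutive selections differ by k = 53, so their batch numbers differ by 53 mod 4 = 1.
gcd(53, 4) = 1, so the sample visits 4/1 = 4 distinct residues mod 4.
Start 11 is batch 3; the batches hit are 1, 2, 3, 4.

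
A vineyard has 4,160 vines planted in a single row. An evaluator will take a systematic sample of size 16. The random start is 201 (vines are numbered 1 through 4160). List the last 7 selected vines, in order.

2541, 2801, 3061, 3321, 3581, 3841, 4101

k = N/n = 4160/16 = 260
10th selection = 201 + 9×260 = 2541
11th: 2541 + 260 = 2801
12th: 2801 + 260 = 3061
13th: 3061 + 260 = 3321
14th: 3321 + 260 = 3581
15th: 3581 + 260 = 3841
16th: 3841 + 260 = 4101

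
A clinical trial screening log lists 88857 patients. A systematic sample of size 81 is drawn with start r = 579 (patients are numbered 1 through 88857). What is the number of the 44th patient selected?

47750

k = 88857/81 = 1097
44th selection = r + (44−1)·k = 579 + 43×1097 = 579 + 47171 = 47750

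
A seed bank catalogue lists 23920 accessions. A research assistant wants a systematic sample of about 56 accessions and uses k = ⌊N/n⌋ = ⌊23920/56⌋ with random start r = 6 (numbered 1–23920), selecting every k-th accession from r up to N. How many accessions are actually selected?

k = ⌊23920/56⌋ = 427
Achieved size = ⌊(23920 − 6)/427⌋ + 1 = ⌊23914/427⌋ + 1 = 56 + 1 = 57
(last selection: 6 + 56×427 = 23918 ≤ 23920; next would be 24345 > 23920)

57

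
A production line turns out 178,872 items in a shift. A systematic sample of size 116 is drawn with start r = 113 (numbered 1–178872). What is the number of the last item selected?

177443

k = 178872/116 = 1542
116th selection = r + (116−1)·k = 113 + 115×1542 = 113 + 177330 = 177443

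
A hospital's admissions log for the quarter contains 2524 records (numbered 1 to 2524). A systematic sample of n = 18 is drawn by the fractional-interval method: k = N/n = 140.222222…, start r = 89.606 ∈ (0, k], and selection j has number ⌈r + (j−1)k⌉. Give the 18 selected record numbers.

j=1: r + 0k = 89.606 → ⌈·⌉ = 90
j=2: r + 1k = 229.828222… → ⌈·⌉ = 230
j=3: r + 2k = 370.050444… → ⌈·⌉ = 371
j=4: r + 3k = 510.272666… → ⌈·⌉ = 511
j=5: r + 4k = 650.494888… → ⌈·⌉ = 651
j=6: r + 5k = 790.717111… → ⌈·⌉ = 791
j=7: r + 6k = 930.939333… → ⌈·⌉ = 931
j=8: r + 7k = 1071.161555… → ⌈·⌉ = 1072
j=9: r + 8k = 1211.383777… → ⌈·⌉ = 1212
j=10: r + 9k = 1351.606 → ⌈·⌉ = 1352
j=11: r + 10k = 1491.828222… → ⌈·⌉ = 1492
j=12: r + 11k = 1632.050444… → ⌈·⌉ = 1633
j=13: r + 12k = 1772.272666… → ⌈·⌉ = 1773
j=14: r + 13k = 1912.494888… → ⌈·⌉ = 1913
j=15: r + 14k = 2052.717111… → ⌈·⌉ = 2053
j=16: r + 15k = 2192.939333… → ⌈·⌉ = 2193
j=17: r + 16k = 2333.161555… → ⌈·⌉ = 2334
j=18: r + 17k = 2473.383777… → ⌈·⌉ = 2474

90, 230, 371, 511, 651, 791, 931, 1072, 1212, 1352, 1492, 1633, 1773, 1913, 2053, 2193, 2334, 2474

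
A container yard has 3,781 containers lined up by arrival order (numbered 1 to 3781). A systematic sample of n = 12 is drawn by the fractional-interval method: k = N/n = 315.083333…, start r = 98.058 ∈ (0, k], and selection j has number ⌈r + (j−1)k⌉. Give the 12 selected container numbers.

99, 414, 729, 1044, 1359, 1674, 1989, 2304, 2619, 2934, 3249, 3564

j=1: r + 0k = 98.058 → ⌈·⌉ = 99
j=2: r + 1k = 413.141333… → ⌈·⌉ = 414
j=3: r + 2k = 728.224666… → ⌈·⌉ = 729
j=4: r + 3k = 1043.308 → ⌈·⌉ = 1044
j=5: r + 4k = 1358.391333… → ⌈·⌉ = 1359
j=6: r + 5k = 1673.474666… → ⌈·⌉ = 1674
j=7: r + 6k = 1988.558 → ⌈·⌉ = 1989
j=8: r + 7k = 2303.641333… → ⌈·⌉ = 2304
j=9: r + 8k = 2618.724666… → ⌈·⌉ = 2619
j=10: r + 9k = 2933.808 → ⌈·⌉ = 2934
j=11: r + 10k = 3248.891333… → ⌈·⌉ = 3249
j=12: r + 11k = 3563.974666… → ⌈·⌉ = 3564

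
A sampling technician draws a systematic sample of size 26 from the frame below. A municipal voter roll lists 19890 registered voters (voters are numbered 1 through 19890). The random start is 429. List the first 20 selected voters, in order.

k = N/n = 19890/26 = 765
voter 1: 429
voter 2: 429 + 765 = 1194
voter 3: 1194 + 765 = 1959
voter 4: 1959 + 765 = 2724
voter 5: 2724 + 765 = 3489
voter 6: 3489 + 765 = 4254
voter 7: 4254 + 765 = 5019
voter 8: 5019 + 765 = 5784
voter 9: 5784 + 765 = 6549
voter 10: 6549 + 765 = 7314
voter 11: 7314 + 765 = 8079
voter 12: 8079 + 765 = 8844
voter 13: 8844 + 765 = 9609
voter 14: 9609 + 765 = 10374
voter 15: 10374 + 765 = 11139
voter 16: 11139 + 765 = 11904
voter 17: 11904 + 765 = 12669
voter 18: 12669 + 765 = 13434
voter 19: 13434 + 765 = 14199
voter 20: 14199 + 765 = 14964

429, 1194, 1959, 2724, 3489, 4254, 5019, 5784, 6549, 7314, 8079, 8844, 9609, 10374, 11139, 11904, 12669, 13434, 14199, 14964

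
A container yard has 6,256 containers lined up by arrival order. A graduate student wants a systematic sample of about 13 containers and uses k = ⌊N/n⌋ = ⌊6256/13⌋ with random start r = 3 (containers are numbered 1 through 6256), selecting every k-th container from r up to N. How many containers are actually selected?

k = ⌊6256/13⌋ = 481
Achieved size = ⌊(6256 − 3)/481⌋ + 1 = ⌊6253/481⌋ + 1 = 13 + 1 = 14
(last selection: 3 + 13×481 = 6256 ≤ 6256; next would be 6737 > 6256)

14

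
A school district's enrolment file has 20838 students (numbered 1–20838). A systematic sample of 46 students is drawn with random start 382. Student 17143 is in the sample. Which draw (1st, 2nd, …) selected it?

k = 20838/46 = 453
position = (17143 − 382)/453 + 1 = 16761/453 + 1 = 37 + 1 = 38

38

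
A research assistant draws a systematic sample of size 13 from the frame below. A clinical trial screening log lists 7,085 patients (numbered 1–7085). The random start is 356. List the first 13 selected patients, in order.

k = N/n = 7085/13 = 545
patient 1: 356
patient 2: 356 + 545 = 901
patient 3: 901 + 545 = 1446
patient 4: 1446 + 545 = 1991
patient 5: 1991 + 545 = 2536
patient 6: 2536 + 545 = 3081
patient 7: 3081 + 545 = 3626
patient 8: 3626 + 545 = 4171
patient 9: 4171 + 545 = 4716
patient 10: 4716 + 545 = 5261
patient 11: 5261 + 545 = 5806
patient 12: 5806 + 545 = 6351
patient 13: 6351 + 545 = 6896

356, 901, 1446, 1991, 2536, 3081, 3626, 4171, 4716, 5261, 5806, 6351, 6896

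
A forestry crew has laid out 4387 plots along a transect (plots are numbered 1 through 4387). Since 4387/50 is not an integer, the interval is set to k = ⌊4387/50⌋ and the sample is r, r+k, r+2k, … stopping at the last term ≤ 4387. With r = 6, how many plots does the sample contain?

51

k = ⌊4387/50⌋ = 87
Achieved size = ⌊(4387 − 6)/87⌋ + 1 = ⌊4381/87⌋ + 1 = 50 + 1 = 51
(last selection: 6 + 50×87 = 4356 ≤ 4387; next would be 4443 > 4387)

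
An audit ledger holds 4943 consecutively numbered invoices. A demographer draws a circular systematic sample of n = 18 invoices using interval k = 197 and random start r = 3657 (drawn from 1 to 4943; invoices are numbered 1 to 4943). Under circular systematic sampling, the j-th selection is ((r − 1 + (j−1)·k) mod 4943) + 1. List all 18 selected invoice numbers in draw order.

3657, 3854, 4051, 4248, 4445, 4642, 4839, 93, 290, 487, 684, 881, 1078, 1275, 1472, 1669, 1866, 2063

Selection 1: 3657
Selection 2: 3657 + 197 = 3854
Selection 3: 3854 + 197 = 4051
Selection 4: 4051 + 197 = 4248
Selection 5: 4248 + 197 = 4445
Selection 6: 4445 + 197 = 4642
Selection 7: 4642 + 197 = 4839
Selection 8: 4839 + 197 = 5036 → 5036 − 4943 = 93
Selection 9: 93 + 197 = 290
Selection 10: 290 + 197 = 487
Selection 11: 487 + 197 = 684
Selection 12: 684 + 197 = 881
Selection 13: 881 + 197 = 1078
Selection 14: 1078 + 197 = 1275
Selection 15: 1275 + 197 = 1472
Selection 16: 1472 + 197 = 1669
Selection 17: 1669 + 197 = 1866
Selection 18: 1866 + 197 = 2063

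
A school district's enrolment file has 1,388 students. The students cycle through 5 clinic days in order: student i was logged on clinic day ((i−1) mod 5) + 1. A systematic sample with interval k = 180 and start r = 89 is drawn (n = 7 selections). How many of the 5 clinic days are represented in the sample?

Consecutive selections differ by k = 180, so their clinic day numbers differ by 180 mod 5 = 0.
gcd(180, 5) = 5, so the sample visits 5/5 = 1 distinct residues mod 5.
Start 89 is clinic day 4; the clinic days hit are 4.

1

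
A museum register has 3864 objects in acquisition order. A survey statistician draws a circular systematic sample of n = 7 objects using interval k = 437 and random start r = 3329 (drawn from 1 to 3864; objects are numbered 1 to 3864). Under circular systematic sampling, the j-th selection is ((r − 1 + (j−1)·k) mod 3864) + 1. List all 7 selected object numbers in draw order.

Selection 1: 3329
Selection 2: 3329 + 437 = 3766
Selection 3: 3766 + 437 = 4203 → 4203 − 3864 = 339
Selection 4: 339 + 437 = 776
Selection 5: 776 + 437 = 1213
Selection 6: 1213 + 437 = 1650
Selection 7: 1650 + 437 = 2087

3329, 3766, 339, 776, 1213, 1650, 2087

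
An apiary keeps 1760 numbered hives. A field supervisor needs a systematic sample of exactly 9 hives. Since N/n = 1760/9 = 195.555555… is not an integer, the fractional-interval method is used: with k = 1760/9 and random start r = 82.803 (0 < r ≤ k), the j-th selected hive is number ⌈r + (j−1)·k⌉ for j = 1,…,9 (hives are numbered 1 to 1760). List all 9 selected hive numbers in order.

83, 279, 474, 670, 866, 1061, 1257, 1452, 1648

j=1: r + 0k = 82.803 → ⌈·⌉ = 83
j=2: r + 1k = 278.358555… → ⌈·⌉ = 279
j=3: r + 2k = 473.914111… → ⌈·⌉ = 474
j=4: r + 3k = 669.469666… → ⌈·⌉ = 670
j=5: r + 4k = 865.025222… → ⌈·⌉ = 866
j=6: r + 5k = 1060.580777… → ⌈·⌉ = 1061
j=7: r + 6k = 1256.136333… → ⌈·⌉ = 1257
j=8: r + 7k = 1451.691888… → ⌈·⌉ = 1452
j=9: r + 8k = 1647.247444… → ⌈·⌉ = 1648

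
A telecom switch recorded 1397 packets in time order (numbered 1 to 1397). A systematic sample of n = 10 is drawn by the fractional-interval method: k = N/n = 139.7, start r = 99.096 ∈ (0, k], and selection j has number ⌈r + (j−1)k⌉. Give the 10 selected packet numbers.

j=1: r + 0k = 99.096 → ⌈·⌉ = 100
j=2: r + 1k = 238.796 → ⌈·⌉ = 239
j=3: r + 2k = 378.496 → ⌈·⌉ = 379
j=4: r + 3k = 518.196 → ⌈·⌉ = 519
j=5: r + 4k = 657.896 → ⌈·⌉ = 658
j=6: r + 5k = 797.596 → ⌈·⌉ = 798
j=7: r + 6k = 937.296 → ⌈·⌉ = 938
j=8: r + 7k = 1076.996 → ⌈·⌉ = 1077
j=9: r + 8k = 1216.696 → ⌈·⌉ = 1217
j=10: r + 9k = 1356.396 → ⌈·⌉ = 1357

100, 239, 379, 519, 658, 798, 938, 1077, 1217, 1357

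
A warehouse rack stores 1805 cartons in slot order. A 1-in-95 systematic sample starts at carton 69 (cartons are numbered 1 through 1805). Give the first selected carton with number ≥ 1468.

1494

k = 95
Steps past start: ⌈(1468 − 69)/95⌉ = ⌈1399/95⌉ = 15
Selected carton: 69 + 15×95 = 1494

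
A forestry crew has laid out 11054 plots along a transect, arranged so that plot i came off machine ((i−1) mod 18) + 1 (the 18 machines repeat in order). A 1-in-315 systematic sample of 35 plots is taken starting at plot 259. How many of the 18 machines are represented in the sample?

2

Consecutive selections differ by k = 315, so their machine numbers differ by 315 mod 18 = 9.
gcd(315, 18) = 9, so the sample visits 18/9 = 2 distinct residues mod 18.
Start 259 is machine 7; the machines hit are 7, 16.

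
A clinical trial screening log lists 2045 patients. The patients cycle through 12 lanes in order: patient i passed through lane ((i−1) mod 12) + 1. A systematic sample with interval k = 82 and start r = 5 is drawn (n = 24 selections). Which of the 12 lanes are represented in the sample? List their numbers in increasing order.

Consecutive selections differ by k = 82, so their lane numbers differ by 82 mod 12 = 10.
gcd(82, 12) = 2, so the sample visits 12/2 = 6 distinct residues mod 12.
Start 5 is lane 5; the lanes hit are 1, 3, 5, 7, 9, 11.

1, 3, 5, 7, 9, 11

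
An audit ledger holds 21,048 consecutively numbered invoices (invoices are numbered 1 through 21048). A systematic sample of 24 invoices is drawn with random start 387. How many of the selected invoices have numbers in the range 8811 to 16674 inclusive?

k = 21048/24 = 877
First selection ≥ 8811: 387 + ⌈(8811−387)/877⌉·877 = 387 + 10×877 = 9157
Last selection ≤ 16674: 387 + ⌊(16674−387)/877⌋·877 = 387 + 18×877 = 16173
Count = 18 − 10 + 1 = 9

9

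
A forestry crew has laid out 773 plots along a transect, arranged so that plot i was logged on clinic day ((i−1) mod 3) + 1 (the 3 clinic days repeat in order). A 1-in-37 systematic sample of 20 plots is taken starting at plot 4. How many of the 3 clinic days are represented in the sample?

Consecutive selections differ by k = 37, so their clinic day numbers differ by 37 mod 3 = 1.
gcd(37, 3) = 1, so the sample visits 3/1 = 3 distinct residues mod 3.
Start 4 is clinic day 1; the clinic days hit are 1, 2, 3.

3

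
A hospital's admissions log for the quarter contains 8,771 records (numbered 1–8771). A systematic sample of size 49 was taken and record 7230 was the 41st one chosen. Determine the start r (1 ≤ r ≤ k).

k = 8771/49 = 179
r = 7230 − (41−1)×179 = 7230 − 7160 = 70

70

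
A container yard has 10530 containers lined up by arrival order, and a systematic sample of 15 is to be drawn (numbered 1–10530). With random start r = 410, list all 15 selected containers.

410, 1112, 1814, 2516, 3218, 3920, 4622, 5324, 6026, 6728, 7430, 8132, 8834, 9536, 10238

k = N/n = 10530/15 = 702
container 1: 410
container 2: 410 + 702 = 1112
container 3: 1112 + 702 = 1814
container 4: 1814 + 702 = 2516
container 5: 2516 + 702 = 3218
container 6: 3218 + 702 = 3920
container 7: 3920 + 702 = 4622
container 8: 4622 + 702 = 5324
container 9: 5324 + 702 = 6026
container 10: 6026 + 702 = 6728
container 11: 6728 + 702 = 7430
container 12: 7430 + 702 = 8132
container 13: 8132 + 702 = 8834
container 14: 8834 + 702 = 9536
container 15: 9536 + 702 = 10238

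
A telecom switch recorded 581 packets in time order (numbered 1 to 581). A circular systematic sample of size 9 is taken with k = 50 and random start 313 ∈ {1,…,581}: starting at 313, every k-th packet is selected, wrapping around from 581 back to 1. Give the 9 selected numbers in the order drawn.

Selection 1: 313
Selection 2: 313 + 50 = 363
Selection 3: 363 + 50 = 413
Selection 4: 413 + 50 = 463
Selection 5: 463 + 50 = 513
Selection 6: 513 + 50 = 563
Selection 7: 563 + 50 = 613 → 613 − 581 = 32
Selection 8: 32 + 50 = 82
Selection 9: 82 + 50 = 132

313, 363, 413, 463, 513, 563, 32, 82, 132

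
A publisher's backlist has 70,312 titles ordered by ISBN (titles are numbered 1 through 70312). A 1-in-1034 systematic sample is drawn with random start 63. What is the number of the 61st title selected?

62103

k = 1034
61st selection = r + (61−1)·k = 63 + 60×1034 = 63 + 62040 = 62103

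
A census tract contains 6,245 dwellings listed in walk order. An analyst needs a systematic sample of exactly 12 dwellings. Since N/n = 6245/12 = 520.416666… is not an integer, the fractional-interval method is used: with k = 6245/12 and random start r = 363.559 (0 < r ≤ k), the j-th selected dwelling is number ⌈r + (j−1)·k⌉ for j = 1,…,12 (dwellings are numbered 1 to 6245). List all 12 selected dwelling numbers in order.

j=1: r + 0k = 363.559 → ⌈·⌉ = 364
j=2: r + 1k = 883.975666… → ⌈·⌉ = 884
j=3: r + 2k = 1404.392333… → ⌈·⌉ = 1405
j=4: r + 3k = 1924.809 → ⌈·⌉ = 1925
j=5: r + 4k = 2445.225666… → ⌈·⌉ = 2446
j=6: r + 5k = 2965.642333… → ⌈·⌉ = 2966
j=7: r + 6k = 3486.059 → ⌈·⌉ = 3487
j=8: r + 7k = 4006.475666… → ⌈·⌉ = 4007
j=9: r + 8k = 4526.892333… → ⌈·⌉ = 4527
j=10: r + 9k = 5047.309 → ⌈·⌉ = 5048
j=11: r + 10k = 5567.725666… → ⌈·⌉ = 5568
j=12: r + 11k = 6088.142333… → ⌈·⌉ = 6089

364, 884, 1405, 1925, 2446, 2966, 3487, 4007, 4527, 5048, 5568, 6089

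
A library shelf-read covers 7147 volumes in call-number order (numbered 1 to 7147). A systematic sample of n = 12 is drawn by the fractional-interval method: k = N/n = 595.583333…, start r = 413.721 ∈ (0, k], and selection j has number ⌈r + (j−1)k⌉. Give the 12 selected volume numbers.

j=1: r + 0k = 413.721 → ⌈·⌉ = 414
j=2: r + 1k = 1009.304333… → ⌈·⌉ = 1010
j=3: r + 2k = 1604.887666… → ⌈·⌉ = 1605
j=4: r + 3k = 2200.471 → ⌈·⌉ = 2201
j=5: r + 4k = 2796.054333… → ⌈·⌉ = 2797
j=6: r + 5k = 3391.637666… → ⌈·⌉ = 3392
j=7: r + 6k = 3987.221 → ⌈·⌉ = 3988
j=8: r + 7k = 4582.804333… → ⌈·⌉ = 4583
j=9: r + 8k = 5178.387666… → ⌈·⌉ = 5179
j=10: r + 9k = 5773.971 → ⌈·⌉ = 5774
j=11: r + 10k = 6369.554333… → ⌈·⌉ = 6370
j=12: r + 11k = 6965.137666… → ⌈·⌉ = 6966

414, 1010, 1605, 2201, 2797, 3392, 3988, 4583, 5179, 5774, 6370, 6966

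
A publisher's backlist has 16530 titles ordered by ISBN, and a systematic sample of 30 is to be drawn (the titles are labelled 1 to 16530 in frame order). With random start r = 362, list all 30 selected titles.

k = N/n = 16530/30 = 551
title 1: 362
title 2: 362 + 551 = 913
title 3: 913 + 551 = 1464
title 4: 1464 + 551 = 2015
title 5: 2015 + 551 = 2566
title 6: 2566 + 551 = 3117
title 7: 3117 + 551 = 3668
title 8: 3668 + 551 = 4219
title 9: 4219 + 551 = 4770
title 10: 4770 + 551 = 5321
title 11: 5321 + 551 = 5872
title 12: 5872 + 551 = 6423
title 13: 6423 + 551 = 6974
title 14: 6974 + 551 = 7525
title 15: 7525 + 551 = 8076
title 16: 8076 + 551 = 8627
title 17: 8627 + 551 = 9178
title 18: 9178 + 551 = 9729
title 19: 9729 + 551 = 10280
title 20: 10280 + 551 = 10831
title 21: 10831 + 551 = 11382
title 22: 11382 + 551 = 11933
title 23: 11933 + 551 = 12484
title 24: 12484 + 551 = 13035
title 25: 13035 + 551 = 13586
title 26: 13586 + 551 = 14137
title 27: 14137 + 551 = 14688
title 28: 14688 + 551 = 15239
title 29: 15239 + 551 = 15790
title 30: 15790 + 551 = 16341

362, 913, 1464, 2015, 2566, 3117, 3668, 4219, 4770, 5321, 5872, 6423, 6974, 7525, 8076, 8627, 9178, 9729, 10280, 10831, 11382, 11933, 12484, 13035, 13586, 14137, 14688, 15239, 15790, 16341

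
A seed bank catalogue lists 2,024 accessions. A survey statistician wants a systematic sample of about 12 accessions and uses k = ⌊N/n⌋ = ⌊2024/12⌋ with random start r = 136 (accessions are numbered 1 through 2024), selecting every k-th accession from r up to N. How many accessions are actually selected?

k = ⌊2024/12⌋ = 168
Achieved size = ⌊(2024 − 136)/168⌋ + 1 = ⌊1888/168⌋ + 1 = 11 + 1 = 12
(last selection: 136 + 11×168 = 1984 ≤ 2024; next would be 2152 > 2024)

12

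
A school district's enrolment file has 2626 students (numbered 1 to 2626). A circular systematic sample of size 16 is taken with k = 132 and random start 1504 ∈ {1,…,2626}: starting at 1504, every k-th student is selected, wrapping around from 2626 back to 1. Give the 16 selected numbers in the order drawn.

Selection 1: 1504
Selection 2: 1504 + 132 = 1636
Selection 3: 1636 + 132 = 1768
Selection 4: 1768 + 132 = 1900
Selection 5: 1900 + 132 = 2032
Selection 6: 2032 + 132 = 2164
Selection 7: 2164 + 132 = 2296
Selection 8: 2296 + 132 = 2428
Selection 9: 2428 + 132 = 2560
Selection 10: 2560 + 132 = 2692 → 2692 − 2626 = 66
Selection 11: 66 + 132 = 198
Selection 12: 198 + 132 = 330
Selection 13: 330 + 132 = 462
Selection 14: 462 + 132 = 594
Selection 15: 594 + 132 = 726
Selection 16: 726 + 132 = 858

1504, 1636, 1768, 1900, 2032, 2164, 2296, 2428, 2560, 66, 198, 330, 462, 594, 726, 858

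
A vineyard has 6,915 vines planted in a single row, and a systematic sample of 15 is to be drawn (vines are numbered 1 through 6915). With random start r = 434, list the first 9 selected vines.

k = N/n = 6915/15 = 461
vine 1: 434
vine 2: 434 + 461 = 895
vine 3: 895 + 461 = 1356
vine 4: 1356 + 461 = 1817
vine 5: 1817 + 461 = 2278
vine 6: 2278 + 461 = 2739
vine 7: 2739 + 461 = 3200
vine 8: 3200 + 461 = 3661
vine 9: 3661 + 461 = 4122

434, 895, 1356, 1817, 2278, 2739, 3200, 3661, 4122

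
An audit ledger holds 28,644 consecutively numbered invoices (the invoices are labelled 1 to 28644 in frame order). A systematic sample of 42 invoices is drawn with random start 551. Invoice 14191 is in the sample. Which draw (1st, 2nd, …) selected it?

21

k = 28644/42 = 682
position = (14191 − 551)/682 + 1 = 13640/682 + 1 = 20 + 1 = 21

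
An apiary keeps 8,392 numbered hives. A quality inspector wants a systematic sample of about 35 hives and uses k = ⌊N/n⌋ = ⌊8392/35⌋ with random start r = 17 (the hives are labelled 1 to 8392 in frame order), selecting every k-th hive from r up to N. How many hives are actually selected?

36

k = ⌊8392/35⌋ = 239
Achieved size = ⌊(8392 − 17)/239⌋ + 1 = ⌊8375/239⌋ + 1 = 35 + 1 = 36
(last selection: 17 + 35×239 = 8382 ≤ 8392; next would be 8621 > 8392)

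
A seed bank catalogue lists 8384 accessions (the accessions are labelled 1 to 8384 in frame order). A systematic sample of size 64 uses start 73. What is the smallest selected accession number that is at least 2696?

2824

k = 8384/64 = 131
Steps past start: ⌈(2696 − 73)/131⌉ = ⌈2623/131⌉ = 21
Selected accession: 73 + 21×131 = 2824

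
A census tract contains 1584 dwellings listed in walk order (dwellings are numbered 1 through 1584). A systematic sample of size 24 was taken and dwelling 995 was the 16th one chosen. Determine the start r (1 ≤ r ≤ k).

5

k = 1584/24 = 66
r = 995 − (16−1)×66 = 995 − 990 = 5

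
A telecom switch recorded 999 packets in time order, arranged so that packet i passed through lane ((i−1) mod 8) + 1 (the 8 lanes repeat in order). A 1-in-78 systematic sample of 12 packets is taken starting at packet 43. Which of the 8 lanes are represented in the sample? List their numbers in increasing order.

1, 3, 5, 7

Consecutive selections differ by k = 78, so their lane numbers differ by 78 mod 8 = 6.
gcd(78, 8) = 2, so the sample visits 8/2 = 4 distinct residues mod 8.
Start 43 is lane 3; the lanes hit are 1, 3, 5, 7.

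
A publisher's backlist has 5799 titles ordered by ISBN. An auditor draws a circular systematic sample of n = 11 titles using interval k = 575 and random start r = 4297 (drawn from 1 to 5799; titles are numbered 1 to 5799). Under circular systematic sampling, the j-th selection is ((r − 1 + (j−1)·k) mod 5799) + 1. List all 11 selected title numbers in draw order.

Selection 1: 4297
Selection 2: 4297 + 575 = 4872
Selection 3: 4872 + 575 = 5447
Selection 4: 5447 + 575 = 6022 → 6022 − 5799 = 223
Selection 5: 223 + 575 = 798
Selection 6: 798 + 575 = 1373
Selection 7: 1373 + 575 = 1948
Selection 8: 1948 + 575 = 2523
Selection 9: 2523 + 575 = 3098
Selection 10: 3098 + 575 = 3673
Selection 11: 3673 + 575 = 4248

4297, 4872, 5447, 223, 798, 1373, 1948, 2523, 3098, 3673, 4248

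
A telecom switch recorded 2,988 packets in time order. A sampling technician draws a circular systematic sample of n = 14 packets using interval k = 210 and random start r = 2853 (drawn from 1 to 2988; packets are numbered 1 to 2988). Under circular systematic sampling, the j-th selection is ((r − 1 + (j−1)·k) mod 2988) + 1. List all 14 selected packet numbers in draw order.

Selection 1: 2853
Selection 2: 2853 + 210 = 3063 → 3063 − 2988 = 75
Selection 3: 75 + 210 = 285
Selection 4: 285 + 210 = 495
Selection 5: 495 + 210 = 705
Selection 6: 705 + 210 = 915
Selection 7: 915 + 210 = 1125
Selection 8: 1125 + 210 = 1335
Selection 9: 1335 + 210 = 1545
Selection 10: 1545 + 210 = 1755
Selection 11: 1755 + 210 = 1965
Selection 12: 1965 + 210 = 2175
Selection 13: 2175 + 210 = 2385
Selection 14: 2385 + 210 = 2595

2853, 75, 285, 495, 705, 915, 1125, 1335, 1545, 1755, 1965, 2175, 2385, 2595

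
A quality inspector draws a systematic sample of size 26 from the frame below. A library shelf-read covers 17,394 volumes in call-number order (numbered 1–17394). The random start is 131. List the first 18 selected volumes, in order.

131, 800, 1469, 2138, 2807, 3476, 4145, 4814, 5483, 6152, 6821, 7490, 8159, 8828, 9497, 10166, 10835, 11504

k = N/n = 17394/26 = 669
volume 1: 131
volume 2: 131 + 669 = 800
volume 3: 800 + 669 = 1469
volume 4: 1469 + 669 = 2138
volume 5: 2138 + 669 = 2807
volume 6: 2807 + 669 = 3476
volume 7: 3476 + 669 = 4145
volume 8: 4145 + 669 = 4814
volume 9: 4814 + 669 = 5483
volume 10: 5483 + 669 = 6152
volume 11: 6152 + 669 = 6821
volume 12: 6821 + 669 = 7490
volume 13: 7490 + 669 = 8159
volume 14: 8159 + 669 = 8828
volume 15: 8828 + 669 = 9497
volume 16: 9497 + 669 = 10166
volume 17: 10166 + 669 = 10835
volume 18: 10835 + 669 = 11504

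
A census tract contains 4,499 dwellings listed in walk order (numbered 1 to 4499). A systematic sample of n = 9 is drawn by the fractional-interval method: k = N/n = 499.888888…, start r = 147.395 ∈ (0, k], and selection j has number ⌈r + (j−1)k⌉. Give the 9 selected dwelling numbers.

148, 648, 1148, 1648, 2147, 2647, 3147, 3647, 4147

j=1: r + 0k = 147.395 → ⌈·⌉ = 148
j=2: r + 1k = 647.283888… → ⌈·⌉ = 648
j=3: r + 2k = 1147.172777… → ⌈·⌉ = 1148
j=4: r + 3k = 1647.061666… → ⌈·⌉ = 1648
j=5: r + 4k = 2146.950555… → ⌈·⌉ = 2147
j=6: r + 5k = 2646.839444… → ⌈·⌉ = 2647
j=7: r + 6k = 3146.728333… → ⌈·⌉ = 3147
j=8: r + 7k = 3646.617222… → ⌈·⌉ = 3647
j=9: r + 8k = 4146.506111… → ⌈·⌉ = 4147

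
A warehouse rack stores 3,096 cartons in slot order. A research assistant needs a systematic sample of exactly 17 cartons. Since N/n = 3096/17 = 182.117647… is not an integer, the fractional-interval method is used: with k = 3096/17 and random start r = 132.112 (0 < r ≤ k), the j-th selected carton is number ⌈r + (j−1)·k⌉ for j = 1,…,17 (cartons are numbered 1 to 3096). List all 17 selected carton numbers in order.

133, 315, 497, 679, 861, 1043, 1225, 1407, 1590, 1772, 1954, 2136, 2318, 2500, 2682, 2864, 3046

j=1: r + 0k = 132.112 → ⌈·⌉ = 133
j=2: r + 1k = 314.229647… → ⌈·⌉ = 315
j=3: r + 2k = 496.347294… → ⌈·⌉ = 497
j=4: r + 3k = 678.464941… → ⌈·⌉ = 679
j=5: r + 4k = 860.582588… → ⌈·⌉ = 861
j=6: r + 5k = 1042.700235… → ⌈·⌉ = 1043
j=7: r + 6k = 1224.817882… → ⌈·⌉ = 1225
j=8: r + 7k = 1406.935529… → ⌈·⌉ = 1407
j=9: r + 8k = 1589.053176… → ⌈·⌉ = 1590
j=10: r + 9k = 1771.170823… → ⌈·⌉ = 1772
j=11: r + 10k = 1953.288470… → ⌈·⌉ = 1954
j=12: r + 11k = 2135.406117… → ⌈·⌉ = 2136
j=13: r + 12k = 2317.523764… → ⌈·⌉ = 2318
j=14: r + 13k = 2499.641411… → ⌈·⌉ = 2500
j=15: r + 14k = 2681.759058… → ⌈·⌉ = 2682
j=16: r + 15k = 2863.876705… → ⌈·⌉ = 2864
j=17: r + 16k = 3045.994352… → ⌈·⌉ = 3046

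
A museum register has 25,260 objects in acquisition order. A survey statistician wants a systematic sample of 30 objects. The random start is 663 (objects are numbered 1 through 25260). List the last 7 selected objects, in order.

k = N/n = 25260/30 = 842
24th selection = 663 + 23×842 = 20029
25th: 20029 + 842 = 20871
26th: 20871 + 842 = 21713
27th: 21713 + 842 = 22555
28th: 22555 + 842 = 23397
29th: 23397 + 842 = 24239
30th: 24239 + 842 = 25081

20029, 20871, 21713, 22555, 23397, 24239, 25081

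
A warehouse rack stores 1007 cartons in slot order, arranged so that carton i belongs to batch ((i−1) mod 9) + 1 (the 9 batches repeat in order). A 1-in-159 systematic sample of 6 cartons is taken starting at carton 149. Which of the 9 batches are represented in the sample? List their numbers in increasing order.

2, 5, 8

Consecutive selections differ by k = 159, so their batch numbers differ by 159 mod 9 = 6.
gcd(159, 9) = 3, so the sample visits 9/3 = 3 distinct residues mod 9.
Start 149 is batch 5; the batches hit are 2, 5, 8.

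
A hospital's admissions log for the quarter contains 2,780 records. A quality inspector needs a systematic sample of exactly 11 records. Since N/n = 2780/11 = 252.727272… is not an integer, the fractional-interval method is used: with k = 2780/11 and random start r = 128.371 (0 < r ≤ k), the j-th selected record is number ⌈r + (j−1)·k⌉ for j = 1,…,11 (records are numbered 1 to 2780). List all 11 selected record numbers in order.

j=1: r + 0k = 128.371 → ⌈·⌉ = 129
j=2: r + 1k = 381.098272… → ⌈·⌉ = 382
j=3: r + 2k = 633.825545… → ⌈·⌉ = 634
j=4: r + 3k = 886.552818… → ⌈·⌉ = 887
j=5: r + 4k = 1139.280090… → ⌈·⌉ = 1140
j=6: r + 5k = 1392.007363… → ⌈·⌉ = 1393
j=7: r + 6k = 1644.734636… → ⌈·⌉ = 1645
j=8: r + 7k = 1897.461909… → ⌈·⌉ = 1898
j=9: r + 8k = 2150.189181… → ⌈·⌉ = 2151
j=10: r + 9k = 2402.916454… → ⌈·⌉ = 2403
j=11: r + 10k = 2655.643727… → ⌈·⌉ = 2656

129, 382, 634, 887, 1140, 1393, 1645, 1898, 2151, 2403, 2656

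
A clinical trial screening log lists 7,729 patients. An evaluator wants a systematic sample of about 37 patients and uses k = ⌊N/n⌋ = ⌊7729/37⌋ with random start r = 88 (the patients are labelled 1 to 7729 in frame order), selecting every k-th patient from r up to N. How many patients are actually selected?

37

k = ⌊7729/37⌋ = 208
Achieved size = ⌊(7729 − 88)/208⌋ + 1 = ⌊7641/208⌋ + 1 = 36 + 1 = 37
(last selection: 88 + 36×208 = 7576 ≤ 7729; next would be 7784 > 7729)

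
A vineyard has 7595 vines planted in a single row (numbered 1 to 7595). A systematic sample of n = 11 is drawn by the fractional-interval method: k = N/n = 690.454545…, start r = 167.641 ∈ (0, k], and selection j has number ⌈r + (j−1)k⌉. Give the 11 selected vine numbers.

168, 859, 1549, 2240, 2930, 3620, 4311, 5001, 5692, 6382, 7073

j=1: r + 0k = 167.641 → ⌈·⌉ = 168
j=2: r + 1k = 858.095545… → ⌈·⌉ = 859
j=3: r + 2k = 1548.550090… → ⌈·⌉ = 1549
j=4: r + 3k = 2239.004636… → ⌈·⌉ = 2240
j=5: r + 4k = 2929.459181… → ⌈·⌉ = 2930
j=6: r + 5k = 3619.913727… → ⌈·⌉ = 3620
j=7: r + 6k = 4310.368272… → ⌈·⌉ = 4311
j=8: r + 7k = 5000.822818… → ⌈·⌉ = 5001
j=9: r + 8k = 5691.277363… → ⌈·⌉ = 5692
j=10: r + 9k = 6381.731909… → ⌈·⌉ = 6382
j=11: r + 10k = 7072.186454… → ⌈·⌉ = 7073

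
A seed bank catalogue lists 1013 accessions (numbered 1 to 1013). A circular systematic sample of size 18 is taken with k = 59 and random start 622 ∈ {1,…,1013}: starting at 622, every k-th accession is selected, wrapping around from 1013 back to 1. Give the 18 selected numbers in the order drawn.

Selection 1: 622
Selection 2: 622 + 59 = 681
Selection 3: 681 + 59 = 740
Selection 4: 740 + 59 = 799
Selection 5: 799 + 59 = 858
Selection 6: 858 + 59 = 917
Selection 7: 917 + 59 = 976
Selection 8: 976 + 59 = 1035 → 1035 − 1013 = 22
Selection 9: 22 + 59 = 81
Selection 10: 81 + 59 = 140
Selection 11: 140 + 59 = 199
Selection 12: 199 + 59 = 258
Selection 13: 258 + 59 = 317
Selection 14: 317 + 59 = 376
Selection 15: 376 + 59 = 435
Selection 16: 435 + 59 = 494
Selection 17: 494 + 59 = 553
Selection 18: 553 + 59 = 612

622, 681, 740, 799, 858, 917, 976, 22, 81, 140, 199, 258, 317, 376, 435, 494, 553, 612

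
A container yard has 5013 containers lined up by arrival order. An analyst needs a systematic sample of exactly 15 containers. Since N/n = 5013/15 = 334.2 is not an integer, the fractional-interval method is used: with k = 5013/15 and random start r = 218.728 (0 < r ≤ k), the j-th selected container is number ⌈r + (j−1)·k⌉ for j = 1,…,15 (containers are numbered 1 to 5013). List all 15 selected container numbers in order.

j=1: r + 0k = 218.728 → ⌈·⌉ = 219
j=2: r + 1k = 552.928 → ⌈·⌉ = 553
j=3: r + 2k = 887.128 → ⌈·⌉ = 888
j=4: r + 3k = 1221.328 → ⌈·⌉ = 1222
j=5: r + 4k = 1555.528 → ⌈·⌉ = 1556
j=6: r + 5k = 1889.728 → ⌈·⌉ = 1890
j=7: r + 6k = 2223.928 → ⌈·⌉ = 2224
j=8: r + 7k = 2558.128 → ⌈·⌉ = 2559
j=9: r + 8k = 2892.328 → ⌈·⌉ = 2893
j=10: r + 9k = 3226.528 → ⌈·⌉ = 3227
j=11: r + 10k = 3560.728 → ⌈·⌉ = 3561
j=12: r + 11k = 3894.928 → ⌈·⌉ = 3895
j=13: r + 12k = 4229.128 → ⌈·⌉ = 4230
j=14: r + 13k = 4563.328 → ⌈·⌉ = 4564
j=15: r + 14k = 4897.528 → ⌈·⌉ = 4898

219, 553, 888, 1222, 1556, 1890, 2224, 2559, 2893, 3227, 3561, 3895, 4230, 4564, 4898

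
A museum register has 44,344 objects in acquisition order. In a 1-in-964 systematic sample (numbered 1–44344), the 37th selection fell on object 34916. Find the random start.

212

k = 964
r = 34916 − (37−1)×964 = 34916 − 34704 = 212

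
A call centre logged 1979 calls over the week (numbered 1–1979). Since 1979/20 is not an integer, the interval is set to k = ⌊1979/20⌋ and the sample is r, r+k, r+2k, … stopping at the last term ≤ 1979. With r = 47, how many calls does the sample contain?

20

k = ⌊1979/20⌋ = 98
Achieved size = ⌊(1979 − 47)/98⌋ + 1 = ⌊1932/98⌋ + 1 = 19 + 1 = 20
(last selection: 47 + 19×98 = 1909 ≤ 1979; next would be 2007 > 1979)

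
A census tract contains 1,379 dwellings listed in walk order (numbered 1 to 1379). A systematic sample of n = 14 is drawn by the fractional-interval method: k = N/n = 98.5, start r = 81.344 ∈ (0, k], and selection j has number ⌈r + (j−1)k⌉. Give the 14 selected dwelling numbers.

82, 180, 279, 377, 476, 574, 673, 771, 870, 968, 1067, 1165, 1264, 1362

j=1: r + 0k = 81.344 → ⌈·⌉ = 82
j=2: r + 1k = 179.844 → ⌈·⌉ = 180
j=3: r + 2k = 278.344 → ⌈·⌉ = 279
j=4: r + 3k = 376.844 → ⌈·⌉ = 377
j=5: r + 4k = 475.344 → ⌈·⌉ = 476
j=6: r + 5k = 573.844 → ⌈·⌉ = 574
j=7: r + 6k = 672.344 → ⌈·⌉ = 673
j=8: r + 7k = 770.844 → ⌈·⌉ = 771
j=9: r + 8k = 869.344 → ⌈·⌉ = 870
j=10: r + 9k = 967.844 → ⌈·⌉ = 968
j=11: r + 10k = 1066.344 → ⌈·⌉ = 1067
j=12: r + 11k = 1164.844 → ⌈·⌉ = 1165
j=13: r + 12k = 1263.344 → ⌈·⌉ = 1264
j=14: r + 13k = 1361.844 → ⌈·⌉ = 1362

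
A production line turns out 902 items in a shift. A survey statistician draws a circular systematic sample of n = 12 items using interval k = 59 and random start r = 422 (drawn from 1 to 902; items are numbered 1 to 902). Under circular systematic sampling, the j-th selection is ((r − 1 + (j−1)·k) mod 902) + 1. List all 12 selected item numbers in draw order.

422, 481, 540, 599, 658, 717, 776, 835, 894, 51, 110, 169

Selection 1: 422
Selection 2: 422 + 59 = 481
Selection 3: 481 + 59 = 540
Selection 4: 540 + 59 = 599
Selection 5: 599 + 59 = 658
Selection 6: 658 + 59 = 717
Selection 7: 717 + 59 = 776
Selection 8: 776 + 59 = 835
Selection 9: 835 + 59 = 894
Selection 10: 894 + 59 = 953 → 953 − 902 = 51
Selection 11: 51 + 59 = 110
Selection 12: 110 + 59 = 169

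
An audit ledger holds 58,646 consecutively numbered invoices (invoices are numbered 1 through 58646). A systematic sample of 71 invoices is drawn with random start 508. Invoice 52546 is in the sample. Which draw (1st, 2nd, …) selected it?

k = 58646/71 = 826
position = (52546 − 508)/826 + 1 = 52038/826 + 1 = 63 + 1 = 64

64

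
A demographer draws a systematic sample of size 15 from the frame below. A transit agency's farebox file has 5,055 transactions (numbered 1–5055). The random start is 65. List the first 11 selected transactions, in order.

65, 402, 739, 1076, 1413, 1750, 2087, 2424, 2761, 3098, 3435

k = N/n = 5055/15 = 337
transaction 1: 65
transaction 2: 65 + 337 = 402
transaction 3: 402 + 337 = 739
transaction 4: 739 + 337 = 1076
transaction 5: 1076 + 337 = 1413
transaction 6: 1413 + 337 = 1750
transaction 7: 1750 + 337 = 2087
transaction 8: 2087 + 337 = 2424
transaction 9: 2424 + 337 = 2761
transaction 10: 2761 + 337 = 3098
transaction 11: 3098 + 337 = 3435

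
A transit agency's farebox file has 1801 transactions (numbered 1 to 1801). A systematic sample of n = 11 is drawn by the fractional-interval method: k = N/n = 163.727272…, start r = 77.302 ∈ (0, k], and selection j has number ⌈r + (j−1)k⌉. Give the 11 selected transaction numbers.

j=1: r + 0k = 77.302 → ⌈·⌉ = 78
j=2: r + 1k = 241.029272… → ⌈·⌉ = 242
j=3: r + 2k = 404.756545… → ⌈·⌉ = 405
j=4: r + 3k = 568.483818… → ⌈·⌉ = 569
j=5: r + 4k = 732.211090… → ⌈·⌉ = 733
j=6: r + 5k = 895.938363… → ⌈·⌉ = 896
j=7: r + 6k = 1059.665636… → ⌈·⌉ = 1060
j=8: r + 7k = 1223.392909… → ⌈·⌉ = 1224
j=9: r + 8k = 1387.120181… → ⌈·⌉ = 1388
j=10: r + 9k = 1550.847454… → ⌈·⌉ = 1551
j=11: r + 10k = 1714.574727… → ⌈·⌉ = 1715

78, 242, 405, 569, 733, 896, 1060, 1224, 1388, 1551, 1715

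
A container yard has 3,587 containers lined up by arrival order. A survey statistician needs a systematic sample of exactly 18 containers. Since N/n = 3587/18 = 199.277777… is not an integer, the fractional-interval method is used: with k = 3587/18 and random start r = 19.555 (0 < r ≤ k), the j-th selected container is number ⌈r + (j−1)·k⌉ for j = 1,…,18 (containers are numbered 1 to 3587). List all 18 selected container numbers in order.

j=1: r + 0k = 19.555 → ⌈·⌉ = 20
j=2: r + 1k = 218.832777… → ⌈·⌉ = 219
j=3: r + 2k = 418.110555… → ⌈·⌉ = 419
j=4: r + 3k = 617.388333… → ⌈·⌉ = 618
j=5: r + 4k = 816.666111… → ⌈·⌉ = 817
j=6: r + 5k = 1015.943888… → ⌈·⌉ = 1016
j=7: r + 6k = 1215.221666… → ⌈·⌉ = 1216
j=8: r + 7k = 1414.499444… → ⌈·⌉ = 1415
j=9: r + 8k = 1613.777222… → ⌈·⌉ = 1614
j=10: r + 9k = 1813.055 → ⌈·⌉ = 1814
j=11: r + 10k = 2012.332777… → ⌈·⌉ = 2013
j=12: r + 11k = 2211.610555… → ⌈·⌉ = 2212
j=13: r + 12k = 2410.888333… → ⌈·⌉ = 2411
j=14: r + 13k = 2610.166111… → ⌈·⌉ = 2611
j=15: r + 14k = 2809.443888… → ⌈·⌉ = 2810
j=16: r + 15k = 3008.721666… → ⌈·⌉ = 3009
j=17: r + 16k = 3207.999444… → ⌈·⌉ = 3208
j=18: r + 17k = 3407.277222… → ⌈·⌉ = 3408

20, 219, 419, 618, 817, 1016, 1216, 1415, 1614, 1814, 2013, 2212, 2411, 2611, 2810, 3009, 3208, 3408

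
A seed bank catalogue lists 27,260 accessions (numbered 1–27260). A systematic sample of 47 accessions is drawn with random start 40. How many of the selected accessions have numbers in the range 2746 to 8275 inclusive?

10

k = 27260/47 = 580
First selection ≥ 2746: 40 + ⌈(2746−40)/580⌉·580 = 40 + 5×580 = 2940
Last selection ≤ 8275: 40 + ⌊(8275−40)/580⌋·580 = 40 + 14×580 = 8160
Count = 14 − 5 + 1 = 10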